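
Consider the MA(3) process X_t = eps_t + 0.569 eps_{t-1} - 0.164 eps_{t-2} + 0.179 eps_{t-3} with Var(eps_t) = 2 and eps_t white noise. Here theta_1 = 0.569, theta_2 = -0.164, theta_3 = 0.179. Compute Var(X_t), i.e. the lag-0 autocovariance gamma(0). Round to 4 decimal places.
\gamma(0) = 2.7654

For an MA(q) process X_t = eps_t + sum_i theta_i eps_{t-i} with
Var(eps_t) = sigma^2, the variance is
  gamma(0) = sigma^2 * (1 + sum_i theta_i^2).
  sum_i theta_i^2 = (0.569)^2 + (-0.164)^2 + (0.179)^2 = 0.323761 + 0.026896 + 0.032041 = 0.382698.
  gamma(0) = 2 * (1 + 0.382698) = 2 * 1.382698 = 2.765396, which rounds to 2.7654.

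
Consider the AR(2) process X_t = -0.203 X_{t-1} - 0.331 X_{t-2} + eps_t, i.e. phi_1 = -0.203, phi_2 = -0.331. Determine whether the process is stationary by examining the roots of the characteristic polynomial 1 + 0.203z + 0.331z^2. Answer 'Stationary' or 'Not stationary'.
\text{Stationary}

The AR(p) characteristic polynomial is P(z) = 1 + 0.203z + 0.331z^2.
Stationarity requires all roots to lie outside the unit circle, i.e. |z| > 1 for every root.
Set 1 + (0.203) z + (0.331) z^2 = 0, i.e. a z^2 + b z + c = 0 with a = 0.331, b = 0.203, c = 1.
Discriminant D = b^2 - 4ac = (0.203)^2 - 4*(0.331)*1 = 0.041209 - (1.324) = -1.282791.
D < 0, so the roots are the complex-conjugate pair z = (-b +/- i sqrt(-D)) / (2a) = -0.3066 +/- 1.7109i.
For a conjugate pair |z|^2 = z * conj(z) = (product of roots) = c/a = 1/(0.331) = 3.021148, so |z| = sqrt(3.021148) = 1.7381 for both roots.
Moduli of all roots: 1.7381, 1.7381.
All moduli strictly greater than 1? Yes.
Verdict: Stationary.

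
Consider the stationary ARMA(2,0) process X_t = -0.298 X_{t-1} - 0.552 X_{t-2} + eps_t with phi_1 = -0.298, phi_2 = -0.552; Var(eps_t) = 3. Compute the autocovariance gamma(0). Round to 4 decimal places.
\gamma(0) = 4.4799

Multiply the model equation by X_{t-k} and take expectations. With theta_0 = psi_0 = 1 and psi_j the MA(infinity) weights, this gives
  gamma(k) - sum_i phi_i gamma(k-i) = c_k,
  c_k = sigma^2 * sum_{j=k..q} theta_j psi_{j-k}   (c_k = 0 for k > q),
using gamma(-m) = gamma(m).
Pure AR (q = 0): c_0 = sigma^2 = 3, c_k = 0 for k >= 1.
Equations for k = 0, 1, 2 (AR order 2, c_2 = 0):
  (E0) gamma(0) = phi_1 gamma(1) + phi_2 gamma(2) + c_0
  (E1) gamma(1) = phi_1 gamma(0) + phi_2 gamma(1) + c_1
  (E2) gamma(2) = phi_1 gamma(1) + phi_2 gamma(0)
From (E1): gamma(1) = A gamma(0) + B with
  A = phi_1 / (1 - phi_2) = -0.298 / 1.552 = -0.19201,   B = c_1 / (1 - phi_2) = 0 / 1.552 = 0.
Insert (E2) into (E0): gamma(0) (1 - phi_2^2) = phi_1 (1 + phi_2) gamma(1) + c_0.
  phi_1 (1 + phi_2) = (-0.298)(0.448) = -0.133504,   1 - phi_2^2 = 0.695296.
Replace gamma(1) by A gamma(0) + B and collect gamma(0):
  gamma(0) [0.695296 - (-0.133504)(-0.19201)] = c_0 = 3
  gamma(0) * 0.669662 = 3
  gamma(0) = 3 / 0.669662 = 4.479873.
Therefore gamma(0) = 4.4799 (to 4 decimal places).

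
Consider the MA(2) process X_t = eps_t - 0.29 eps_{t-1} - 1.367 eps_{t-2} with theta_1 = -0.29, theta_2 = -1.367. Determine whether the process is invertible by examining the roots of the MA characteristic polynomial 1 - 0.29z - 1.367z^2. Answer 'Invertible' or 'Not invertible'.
\text{Not invertible}

The MA(q) characteristic polynomial is P(z) = 1 - 0.29z - 1.367z^2.
Invertibility requires all roots to lie outside the unit circle, i.e. |z| > 1 for every root.
Set 1 + (-0.29) z + (-1.367) z^2 = 0, i.e. a z^2 + b z + c = 0 with a = -1.367, b = -0.29, c = 1.
Discriminant D = b^2 - 4ac = (-0.29)^2 - 4*(-1.367)*1 = 0.0841 - (-5.468) = 5.5521.
D >= 0, so the roots are real: z = (-b +/- sqrt(D)) / (2a) = (0.29 +/- 2.356289) / (-2.734).
  z_1 = (0.29 + 2.356289) / (-2.734) = -0.9679,   |z_1| = 0.9679.
  z_2 = (0.29 - 2.356289) / (-2.734) = 0.7558,   |z_2| = 0.7558.
Moduli of all roots: 0.9679, 0.7558.
All moduli strictly greater than 1? No.
Verdict: Not invertible.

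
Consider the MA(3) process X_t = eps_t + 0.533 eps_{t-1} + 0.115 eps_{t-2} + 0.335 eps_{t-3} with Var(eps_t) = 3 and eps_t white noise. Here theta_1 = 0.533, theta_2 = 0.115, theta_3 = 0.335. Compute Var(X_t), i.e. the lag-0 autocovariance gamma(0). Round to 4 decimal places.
\gamma(0) = 4.2286

For an MA(q) process X_t = eps_t + sum_i theta_i eps_{t-i} with
Var(eps_t) = sigma^2, the variance is
  gamma(0) = sigma^2 * (1 + sum_i theta_i^2).
  sum_i theta_i^2 = (0.533)^2 + (0.115)^2 + (0.335)^2 = 0.284089 + 0.013225 + 0.112225 = 0.409539.
  gamma(0) = 3 * (1 + 0.409539) = 3 * 1.409539 = 4.228617, which rounds to 4.2286.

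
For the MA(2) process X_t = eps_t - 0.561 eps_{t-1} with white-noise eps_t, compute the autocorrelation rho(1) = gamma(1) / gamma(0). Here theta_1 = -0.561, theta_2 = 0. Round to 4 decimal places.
\rho(1) = -0.4267

For an MA(q) process with theta_0 = 1, the autocovariance is
  gamma(k) = sigma^2 * sum_{i=0..q-k} theta_i * theta_{i+k},
and rho(k) = gamma(k) / gamma(0). Sigma^2 cancels.
  numerator   = (1)*(-0.561) + (-0.561)*(0) = -0.561.
  denominator = (1)^2 + (-0.561)^2 + (0)^2 = 1.314721.
  rho(1) = -0.561 / 1.314721 = -0.4267.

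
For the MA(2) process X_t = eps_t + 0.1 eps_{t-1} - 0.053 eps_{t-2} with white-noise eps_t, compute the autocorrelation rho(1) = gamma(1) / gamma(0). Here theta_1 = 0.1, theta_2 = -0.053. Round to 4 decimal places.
\rho(1) = 0.0935

For an MA(q) process with theta_0 = 1, the autocovariance is
  gamma(k) = sigma^2 * sum_{i=0..q-k} theta_i * theta_{i+k},
and rho(k) = gamma(k) / gamma(0). Sigma^2 cancels.
  numerator   = (1)*(0.1) + (0.1)*(-0.053) = 0.0947.
  denominator = (1)^2 + (0.1)^2 + (-0.053)^2 = 1.012809.
  rho(1) = 0.0947 / 1.012809 = 0.0935.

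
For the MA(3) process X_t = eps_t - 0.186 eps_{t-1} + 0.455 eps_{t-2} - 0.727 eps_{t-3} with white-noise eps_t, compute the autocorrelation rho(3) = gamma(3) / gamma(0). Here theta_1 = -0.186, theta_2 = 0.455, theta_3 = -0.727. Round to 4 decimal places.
\rho(3) = -0.4107

For an MA(q) process with theta_0 = 1, the autocovariance is
  gamma(k) = sigma^2 * sum_{i=0..q-k} theta_i * theta_{i+k},
and rho(k) = gamma(k) / gamma(0). Sigma^2 cancels.
  numerator   = (1)*(-0.727) = -0.727.
  denominator = (1)^2 + (-0.186)^2 + (0.455)^2 + (-0.727)^2 = 1.77015.
  rho(3) = -0.727 / 1.77015 = -0.4107.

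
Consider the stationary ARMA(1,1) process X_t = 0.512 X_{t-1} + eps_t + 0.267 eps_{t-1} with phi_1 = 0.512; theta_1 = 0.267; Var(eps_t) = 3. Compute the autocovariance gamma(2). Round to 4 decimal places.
\gamma(2) = 1.8433

Multiply the model equation by X_{t-k} and take expectations. With theta_0 = psi_0 = 1 and psi_j the MA(infinity) weights, this gives
  gamma(k) - sum_i phi_i gamma(k-i) = c_k,
  c_k = sigma^2 * sum_{j=k..q} theta_j psi_{j-k}   (c_k = 0 for k > q),
using gamma(-m) = gamma(m).
psi-weights needed (psi_j = theta_j + sum_i phi_i psi_{j-i}):
  psi_1 = theta_1 + phi_1 = 0.267 + (0.512) = 0.779
Right-hand sides:
  c_0 = sigma^2 (1 + theta_1 psi_1) = 3 * (1 + (0.267)(0.779)) = 3 * 1.207993 = 3.623979
  c_1 = sigma^2 theta_1 = 3 * (0.267) = 0.801
  c_2 = 0
Equations for k = 0 and k = 1 (AR order 1):
  gamma(0) = phi_1 gamma(1) + c_0
  gamma(1) = phi_1 gamma(0) + c_1
Substituting the second into the first: gamma(0) (1 - phi_1^2) = c_0 + phi_1 c_1, so
  gamma(0) = (c_0 + phi_1 c_1) / (1 - phi_1^2) = (3.623979 + (0.512)(0.801)) / (1 - (0.512)^2) = 4.034091 / 0.737856 = 5.467315.
  gamma(1) = phi_1 gamma(0) + c_1 = (0.512)(5.467315) + (0.801) = 3.600265.
For k = 2 (> q): gamma(2) = phi_1 gamma(1) = (0.512)(3.600265) = 1.843336.
Therefore gamma(2) = 1.8433 (to 4 decimal places).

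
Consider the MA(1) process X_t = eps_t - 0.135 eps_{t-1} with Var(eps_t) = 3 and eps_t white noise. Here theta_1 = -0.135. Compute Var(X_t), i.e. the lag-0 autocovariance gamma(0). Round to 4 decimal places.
\gamma(0) = 3.0547

For an MA(q) process X_t = eps_t + sum_i theta_i eps_{t-i} with
Var(eps_t) = sigma^2, the variance is
  gamma(0) = sigma^2 * (1 + sum_i theta_i^2).
  sum_i theta_i^2 = (-0.135)^2 = 0.018225.
  gamma(0) = 3 * (1 + 0.018225) = 3 * 1.018225 = 3.054675, which rounds to 3.0547.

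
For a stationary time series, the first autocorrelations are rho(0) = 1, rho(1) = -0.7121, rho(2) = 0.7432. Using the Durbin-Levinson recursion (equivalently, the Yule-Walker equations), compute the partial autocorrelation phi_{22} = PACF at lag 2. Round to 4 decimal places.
\phi_{22} = 0.4790

The PACF at lag k is phi_{kk}, the last component of the solution
to the Yule-Walker system G_k phi = r_k where
  (G_k)_{ij} = rho(|i - j|), (r_k)_i = rho(i), i,j = 1..k.
Equivalently, Durbin-Levinson gives phi_{kk} iteratively:
  phi_{11} = rho(1)
  phi_{kk} = [rho(k) - sum_{j=1..k-1} phi_{k-1,j} rho(k-j)]
            / [1 - sum_{j=1..k-1} phi_{k-1,j} rho(j)],
  phi_{k,j} = phi_{k-1,j} - phi_{kk} phi_{k-1,k-j},  j = 1..k-1.
Step k = 1:
  phi_11 = rho(1) = -0.7121.
Step k = 2:
  phi_22 = [rho(2) - phi_11 rho(1)] / [1 - phi_11 rho(1)] = [0.7432 - (-0.7121)(-0.7121)] / [1 - (-0.7121)(-0.7121)]
         = 0.23611359 / 0.49291359 = 0.479.
Therefore phi_{22} = 0.4790.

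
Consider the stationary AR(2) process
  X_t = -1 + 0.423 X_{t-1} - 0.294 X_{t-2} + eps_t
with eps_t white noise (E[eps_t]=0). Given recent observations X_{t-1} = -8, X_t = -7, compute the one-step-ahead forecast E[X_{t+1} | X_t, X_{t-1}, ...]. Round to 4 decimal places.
E[X_{t+1} \mid \mathcal F_t] = -1.6090

For an AR(p) model X_t = c + sum_i phi_i X_{t-i} + eps_t, the
one-step-ahead conditional mean is
  E[X_{t+1} | X_t, ...] = c + sum_i phi_i X_{t+1-i}.
Substitute known values:
  E[X_{t+1} | ...] = -1 + (0.423) * (-7) + (-0.294) * (-8)
                   = -1.6090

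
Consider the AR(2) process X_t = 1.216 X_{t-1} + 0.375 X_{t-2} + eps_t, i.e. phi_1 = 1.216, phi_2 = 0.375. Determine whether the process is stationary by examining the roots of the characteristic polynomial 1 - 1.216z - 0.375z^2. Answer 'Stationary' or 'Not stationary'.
\text{Not stationary}

The AR(p) characteristic polynomial is P(z) = 1 - 1.216z - 0.375z^2.
Stationarity requires all roots to lie outside the unit circle, i.e. |z| > 1 for every root.
Set 1 + (-1.216) z + (-0.375) z^2 = 0, i.e. a z^2 + b z + c = 0 with a = -0.375, b = -1.216, c = 1.
Discriminant D = b^2 - 4ac = (-1.216)^2 - 4*(-0.375)*1 = 1.478656 - (-1.5) = 2.978656.
D >= 0, so the roots are real: z = (-b +/- sqrt(D)) / (2a) = (1.216 +/- 1.725878) / (-0.75).
  z_1 = (1.216 + 1.725878) / (-0.75) = -3.9225,   |z_1| = 3.9225.
  z_2 = (1.216 - 1.725878) / (-0.75) = 0.6798,   |z_2| = 0.6798.
Moduli of all roots: 3.9225, 0.6798.
All moduli strictly greater than 1? No.
Verdict: Not stationary.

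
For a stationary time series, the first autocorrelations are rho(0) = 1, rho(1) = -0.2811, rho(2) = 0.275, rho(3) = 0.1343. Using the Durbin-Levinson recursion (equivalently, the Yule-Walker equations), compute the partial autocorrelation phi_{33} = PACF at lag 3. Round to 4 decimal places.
\phi_{33} = 0.2900

The PACF at lag k is phi_{kk}, the last component of the solution
to the Yule-Walker system G_k phi = r_k where
  (G_k)_{ij} = rho(|i - j|), (r_k)_i = rho(i), i,j = 1..k.
Equivalently, Durbin-Levinson gives phi_{kk} iteratively:
  phi_{11} = rho(1)
  phi_{kk} = [rho(k) - sum_{j=1..k-1} phi_{k-1,j} rho(k-j)]
            / [1 - sum_{j=1..k-1} phi_{k-1,j} rho(j)],
  phi_{k,j} = phi_{k-1,j} - phi_{kk} phi_{k-1,k-j},  j = 1..k-1.
Step k = 1:
  phi_11 = rho(1) = -0.2811.
Step k = 2:
  phi_22 = [rho(2) - phi_11 rho(1)] / [1 - phi_11 rho(1)] = [0.275 - (-0.2811)(-0.2811)] / [1 - (-0.2811)(-0.2811)]
         = 0.19598279 / 0.92098279 = 0.212797.
  Update: phi_21 = phi_11 - phi_22 phi_11 = -0.2811 - (0.212797)(-0.2811) = -0.221283.
Step k = 3:
  phi_33 = [rho(3) - phi_21 rho(2) - phi_22 rho(1)] / [1 - phi_21 rho(1) - phi_22 rho(2)]
    numerator   = 0.1343 - (-0.221283)(0.275) - (0.212797)(-0.2811) = 0.25497009
    denominator = 1 - (-0.221283)(-0.2811) - (0.212797)(0.275) = 0.87927815
  phi_33 = 0.25497009 / 0.87927815 = 0.29.
Therefore phi_{33} = 0.2900.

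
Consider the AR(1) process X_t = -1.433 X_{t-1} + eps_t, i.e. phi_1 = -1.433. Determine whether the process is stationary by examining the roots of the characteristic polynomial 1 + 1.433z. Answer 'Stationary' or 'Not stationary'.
\text{Not stationary}

The AR(p) characteristic polynomial is P(z) = 1 + 1.433z.
Stationarity requires all roots to lie outside the unit circle, i.e. |z| > 1 for every root.
This is linear in z: 1 + (1.433) z = 0  =>  z = -1/(1.433) = -0.697837,  |z| = 0.697837.
Moduli of all roots: 0.6978.
All moduli strictly greater than 1? No.
Verdict: Not stationary.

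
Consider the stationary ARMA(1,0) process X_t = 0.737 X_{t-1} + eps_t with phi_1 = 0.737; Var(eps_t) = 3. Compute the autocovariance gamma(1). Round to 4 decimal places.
\gamma(1) = 4.8399

Multiply the model equation by X_{t-k} and take expectations. With theta_0 = psi_0 = 1 and psi_j the MA(infinity) weights, this gives
  gamma(k) - sum_i phi_i gamma(k-i) = c_k,
  c_k = sigma^2 * sum_{j=k..q} theta_j psi_{j-k}   (c_k = 0 for k > q),
using gamma(-m) = gamma(m).
Pure AR (q = 0): c_0 = sigma^2 = 3, c_k = 0 for k >= 1.
Equations for k = 0 and k = 1 (AR order 1):
  gamma(0) = phi_1 gamma(1) + c_0
  gamma(1) = phi_1 gamma(0) + c_1
Substituting the second into the first: gamma(0) (1 - phi_1^2) = c_0 + phi_1 c_1, so
  gamma(0) = c_0 / (1 - phi_1^2) = 3 / (1 - (0.737)^2) = 3 / 0.456831 = 6.56698.
  gamma(1) = phi_1 gamma(0) = (0.737)(6.56698) = 4.839864.
Therefore gamma(1) = 4.8399 (to 4 decimal places).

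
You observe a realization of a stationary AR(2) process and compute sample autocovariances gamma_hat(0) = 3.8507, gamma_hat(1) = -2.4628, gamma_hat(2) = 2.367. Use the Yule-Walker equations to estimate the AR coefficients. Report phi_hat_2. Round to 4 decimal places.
\hat\phi_{2} = 0.3480

The Yule-Walker equations for an AR(p) process read, in matrix form,
  Gamma_p phi = r_p,   with   (Gamma_p)_{ij} = gamma(|i - j|),
                       (r_p)_i = gamma(i),   i,j = 1..p.
Substitute the sample gammas (Toeplitz matrix and right-hand side of size 2):
  Gamma_p = [[3.8507, -2.4628], [-2.4628, 3.8507]]
  r_p     = [-2.4628, 2.367]
Written out:
  3.8507 phi_1 - 2.4628 phi_2 = -2.4628
  -2.4628 phi_1 + 3.8507 phi_2 = 2.367
Solve by Cramer's rule:
  det = gamma(0)^2 - gamma(1)^2 = (3.8507)^2 - (-2.4628)^2 = 14.82789049 - 6.06538384 = 8.76250665
  phi_hat_1 = [gamma(1) gamma(0) - gamma(1) gamma(2)] / det = [(-2.4628)(3.8507) - (-2.4628)(2.367)] / 8.76250665 = -3.65405636 / 8.76250665 = -0.417
  phi_hat_2 = [gamma(0) gamma(2) - gamma(1)^2] / det = [(3.8507)(2.367) - (-2.4628)^2] / 8.76250665 = 3.04922306 / 8.76250665 = 0.348
So phi_hat = [-0.4170, 0.3480].
Therefore phi_hat_2 = 0.3480.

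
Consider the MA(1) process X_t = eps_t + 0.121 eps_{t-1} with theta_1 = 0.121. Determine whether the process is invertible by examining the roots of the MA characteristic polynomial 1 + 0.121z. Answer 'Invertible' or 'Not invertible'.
\text{Invertible}

The MA(q) characteristic polynomial is P(z) = 1 + 0.121z.
Invertibility requires all roots to lie outside the unit circle, i.e. |z| > 1 for every root.
This is linear in z: 1 + (0.121) z = 0  =>  z = -1/(0.121) = -8.264463,  |z| = 8.264463.
Moduli of all roots: 8.2645.
All moduli strictly greater than 1? Yes.
Verdict: Invertible.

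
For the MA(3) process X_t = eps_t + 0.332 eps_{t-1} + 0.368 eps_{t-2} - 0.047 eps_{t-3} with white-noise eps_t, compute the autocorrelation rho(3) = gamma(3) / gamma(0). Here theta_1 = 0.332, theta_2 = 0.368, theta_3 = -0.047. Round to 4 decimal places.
\rho(3) = -0.0377

For an MA(q) process with theta_0 = 1, the autocovariance is
  gamma(k) = sigma^2 * sum_{i=0..q-k} theta_i * theta_{i+k},
and rho(k) = gamma(k) / gamma(0). Sigma^2 cancels.
  numerator   = (1)*(-0.047) = -0.047.
  denominator = (1)^2 + (0.332)^2 + (0.368)^2 + (-0.047)^2 = 1.247857.
  rho(3) = -0.047 / 1.247857 = -0.0377.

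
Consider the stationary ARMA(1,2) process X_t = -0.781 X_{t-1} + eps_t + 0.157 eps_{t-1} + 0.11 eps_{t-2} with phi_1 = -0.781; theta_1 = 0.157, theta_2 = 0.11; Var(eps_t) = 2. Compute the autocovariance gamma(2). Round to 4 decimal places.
\gamma(2) = 2.8929

Multiply the model equation by X_{t-k} and take expectations. With theta_0 = psi_0 = 1 and psi_j the MA(infinity) weights, this gives
  gamma(k) - sum_i phi_i gamma(k-i) = c_k,
  c_k = sigma^2 * sum_{j=k..q} theta_j psi_{j-k}   (c_k = 0 for k > q),
using gamma(-m) = gamma(m).
psi-weights needed (psi_j = theta_j + sum_i phi_i psi_{j-i}):
  psi_1 = theta_1 + phi_1 = 0.157 + (-0.781) = -0.624
  psi_2 = theta_2 + phi_1 psi_1 = 0.11 + (-0.781)(-0.624) = 0.597344
Right-hand sides:
  c_0 = sigma^2 (1 + theta_1 psi_1 + theta_2 psi_2) = 2 * (1 + (0.157)(-0.624) + (0.11)(0.597344)) = 2 * 0.96774 = 1.93548
  c_1 = sigma^2 (theta_1 + theta_2 psi_1) = 2 * (0.157 + (0.11)(-0.624)) = 0.17672
  c_2 = sigma^2 theta_2 = 2 * (0.11) = 0.22
Equations for k = 0 and k = 1 (AR order 1):
  gamma(0) = phi_1 gamma(1) + c_0
  gamma(1) = phi_1 gamma(0) + c_1
Substituting the second into the first: gamma(0) (1 - phi_1^2) = c_0 + phi_1 c_1, so
  gamma(0) = (c_0 + phi_1 c_1) / (1 - phi_1^2) = (1.93548 + (-0.781)(0.17672)) / (1 - (-0.781)^2) = 1.797461 / 0.390039 = 4.608414.
  gamma(1) = phi_1 gamma(0) + c_1 = (-0.781)(4.608414) + (0.17672) = -3.422452.
For k = 2: gamma(2) = phi_1 gamma(1) + c_2
  = (-0.781)(-3.422452) + (0.22) = 2.892935.
Therefore gamma(2) = 2.8929 (to 4 decimal places).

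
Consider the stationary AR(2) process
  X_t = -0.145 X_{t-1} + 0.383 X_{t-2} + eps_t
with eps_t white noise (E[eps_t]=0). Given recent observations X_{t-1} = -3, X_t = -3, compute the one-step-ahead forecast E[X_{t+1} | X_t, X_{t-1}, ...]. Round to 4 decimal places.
E[X_{t+1} \mid \mathcal F_t] = -0.7140

For an AR(p) model X_t = c + sum_i phi_i X_{t-i} + eps_t, the
one-step-ahead conditional mean is
  E[X_{t+1} | X_t, ...] = c + sum_i phi_i X_{t+1-i}.
Substitute known values:
  E[X_{t+1} | ...] = (-0.145) * (-3) + (0.383) * (-3)
                   = -0.7140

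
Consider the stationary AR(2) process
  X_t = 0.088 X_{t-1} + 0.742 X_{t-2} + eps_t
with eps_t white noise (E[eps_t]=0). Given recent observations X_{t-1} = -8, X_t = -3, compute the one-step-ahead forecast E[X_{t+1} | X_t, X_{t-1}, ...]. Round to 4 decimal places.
E[X_{t+1} \mid \mathcal F_t] = -6.2000

For an AR(p) model X_t = c + sum_i phi_i X_{t-i} + eps_t, the
one-step-ahead conditional mean is
  E[X_{t+1} | X_t, ...] = c + sum_i phi_i X_{t+1-i}.
Substitute known values:
  E[X_{t+1} | ...] = (0.088) * (-3) + (0.742) * (-8)
                   = -6.2000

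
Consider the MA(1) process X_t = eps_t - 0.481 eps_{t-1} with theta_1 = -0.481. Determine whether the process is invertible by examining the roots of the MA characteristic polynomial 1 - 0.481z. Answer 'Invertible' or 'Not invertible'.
\text{Invertible}

The MA(q) characteristic polynomial is P(z) = 1 - 0.481z.
Invertibility requires all roots to lie outside the unit circle, i.e. |z| > 1 for every root.
This is linear in z: 1 + (-0.481) z = 0  =>  z = -1/(-0.481) = 2.079002,  |z| = 2.079002.
Moduli of all roots: 2.0790.
All moduli strictly greater than 1? Yes.
Verdict: Invertible.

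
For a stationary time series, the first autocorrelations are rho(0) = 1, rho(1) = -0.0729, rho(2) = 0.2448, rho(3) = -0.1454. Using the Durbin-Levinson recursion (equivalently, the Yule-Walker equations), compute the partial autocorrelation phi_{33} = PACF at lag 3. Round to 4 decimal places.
\phi_{33} = -0.1220

The PACF at lag k is phi_{kk}, the last component of the solution
to the Yule-Walker system G_k phi = r_k where
  (G_k)_{ij} = rho(|i - j|), (r_k)_i = rho(i), i,j = 1..k.
Equivalently, Durbin-Levinson gives phi_{kk} iteratively:
  phi_{11} = rho(1)
  phi_{kk} = [rho(k) - sum_{j=1..k-1} phi_{k-1,j} rho(k-j)]
            / [1 - sum_{j=1..k-1} phi_{k-1,j} rho(j)],
  phi_{k,j} = phi_{k-1,j} - phi_{kk} phi_{k-1,k-j},  j = 1..k-1.
Step k = 1:
  phi_11 = rho(1) = -0.0729.
Step k = 2:
  phi_22 = [rho(2) - phi_11 rho(1)] / [1 - phi_11 rho(1)] = [0.2448 - (-0.0729)(-0.0729)] / [1 - (-0.0729)(-0.0729)]
         = 0.23948559 / 0.99468559 = 0.240765.
  Update: phi_21 = phi_11 - phi_22 phi_11 = -0.0729 - (0.240765)(-0.0729) = -0.055348.
Step k = 3:
  phi_33 = [rho(3) - phi_21 rho(2) - phi_22 rho(1)] / [1 - phi_21 rho(1) - phi_22 rho(2)]
    numerator   = -0.1454 - (-0.055348)(0.2448) - (0.240765)(-0.0729) = -0.11429898
    denominator = 1 - (-0.055348)(-0.0729) - (0.240765)(0.2448) = 0.93702581
  phi_33 = -0.11429898 / 0.93702581 = -0.122.
Therefore phi_{33} = -0.1220.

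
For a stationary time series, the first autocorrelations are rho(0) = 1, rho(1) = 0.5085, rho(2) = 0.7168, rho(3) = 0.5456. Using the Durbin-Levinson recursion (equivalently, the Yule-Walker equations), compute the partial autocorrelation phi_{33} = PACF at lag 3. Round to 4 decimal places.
\phi_{33} = 0.2010

The PACF at lag k is phi_{kk}, the last component of the solution
to the Yule-Walker system G_k phi = r_k where
  (G_k)_{ij} = rho(|i - j|), (r_k)_i = rho(i), i,j = 1..k.
Equivalently, Durbin-Levinson gives phi_{kk} iteratively:
  phi_{11} = rho(1)
  phi_{kk} = [rho(k) - sum_{j=1..k-1} phi_{k-1,j} rho(k-j)]
            / [1 - sum_{j=1..k-1} phi_{k-1,j} rho(j)],
  phi_{k,j} = phi_{k-1,j} - phi_{kk} phi_{k-1,k-j},  j = 1..k-1.
Step k = 1:
  phi_11 = rho(1) = 0.5085.
Step k = 2:
  phi_22 = [rho(2) - phi_11 rho(1)] / [1 - phi_11 rho(1)] = [0.7168 - (0.5085)(0.5085)] / [1 - (0.5085)(0.5085)]
         = 0.45822775 / 0.74142775 = 0.618034.
  Update: phi_21 = phi_11 - phi_22 phi_11 = 0.5085 - (0.618034)(0.5085) = 0.19423.
Step k = 3:
  phi_33 = [rho(3) - phi_21 rho(2) - phi_22 rho(1)] / [1 - phi_21 rho(1) - phi_22 rho(2)]
    numerator   = 0.5456 - (0.19423)(0.7168) - (0.618034)(0.5085) = 0.09210582
    denominator = 1 - (0.19423)(0.5085) - (0.618034)(0.7168) = 0.4582273
  phi_33 = 0.09210582 / 0.4582273 = 0.201.
Therefore phi_{33} = 0.2010.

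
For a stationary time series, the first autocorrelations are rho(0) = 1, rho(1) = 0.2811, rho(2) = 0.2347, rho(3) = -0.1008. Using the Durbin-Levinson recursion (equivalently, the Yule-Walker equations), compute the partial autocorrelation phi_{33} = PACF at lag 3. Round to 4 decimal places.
\phi_{33} = -0.2271

The PACF at lag k is phi_{kk}, the last component of the solution
to the Yule-Walker system G_k phi = r_k where
  (G_k)_{ij} = rho(|i - j|), (r_k)_i = rho(i), i,j = 1..k.
Equivalently, Durbin-Levinson gives phi_{kk} iteratively:
  phi_{11} = rho(1)
  phi_{kk} = [rho(k) - sum_{j=1..k-1} phi_{k-1,j} rho(k-j)]
            / [1 - sum_{j=1..k-1} phi_{k-1,j} rho(j)],
  phi_{k,j} = phi_{k-1,j} - phi_{kk} phi_{k-1,k-j},  j = 1..k-1.
Step k = 1:
  phi_11 = rho(1) = 0.2811.
Step k = 2:
  phi_22 = [rho(2) - phi_11 rho(1)] / [1 - phi_11 rho(1)] = [0.2347 - (0.2811)(0.2811)] / [1 - (0.2811)(0.2811)]
         = 0.15568279 / 0.92098279 = 0.16904.
  Update: phi_21 = phi_11 - phi_22 phi_11 = 0.2811 - (0.16904)(0.2811) = 0.233583.
Step k = 3:
  phi_33 = [rho(3) - phi_21 rho(2) - phi_22 rho(1)] / [1 - phi_21 rho(1) - phi_22 rho(2)]
    numerator   = -0.1008 - (0.233583)(0.2347) - (0.16904)(0.2811) = -0.20313901
    denominator = 1 - (0.233583)(0.2811) - (0.16904)(0.2347) = 0.89466619
  phi_33 = -0.20313901 / 0.89466619 = -0.2271.
Therefore phi_{33} = -0.2271.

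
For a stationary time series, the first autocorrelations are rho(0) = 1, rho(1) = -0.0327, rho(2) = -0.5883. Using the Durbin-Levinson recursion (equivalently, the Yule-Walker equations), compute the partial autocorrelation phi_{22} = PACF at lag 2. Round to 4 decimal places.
\phi_{22} = -0.5900

The PACF at lag k is phi_{kk}, the last component of the solution
to the Yule-Walker system G_k phi = r_k where
  (G_k)_{ij} = rho(|i - j|), (r_k)_i = rho(i), i,j = 1..k.
Equivalently, Durbin-Levinson gives phi_{kk} iteratively:
  phi_{11} = rho(1)
  phi_{kk} = [rho(k) - sum_{j=1..k-1} phi_{k-1,j} rho(k-j)]
            / [1 - sum_{j=1..k-1} phi_{k-1,j} rho(j)],
  phi_{k,j} = phi_{k-1,j} - phi_{kk} phi_{k-1,k-j},  j = 1..k-1.
Step k = 1:
  phi_11 = rho(1) = -0.0327.
Step k = 2:
  phi_22 = [rho(2) - phi_11 rho(1)] / [1 - phi_11 rho(1)] = [-0.5883 - (-0.0327)(-0.0327)] / [1 - (-0.0327)(-0.0327)]
         = -0.58936929 / 0.99893071 = -0.59.
Therefore phi_{22} = -0.5900.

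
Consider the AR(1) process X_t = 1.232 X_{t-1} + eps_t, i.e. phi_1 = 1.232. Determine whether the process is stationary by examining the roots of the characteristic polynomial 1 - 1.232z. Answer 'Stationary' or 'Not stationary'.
\text{Not stationary}

The AR(p) characteristic polynomial is P(z) = 1 - 1.232z.
Stationarity requires all roots to lie outside the unit circle, i.e. |z| > 1 for every root.
This is linear in z: 1 + (-1.232) z = 0  =>  z = -1/(-1.232) = 0.811688,  |z| = 0.811688.
Moduli of all roots: 0.8117.
All moduli strictly greater than 1? No.
Verdict: Not stationary.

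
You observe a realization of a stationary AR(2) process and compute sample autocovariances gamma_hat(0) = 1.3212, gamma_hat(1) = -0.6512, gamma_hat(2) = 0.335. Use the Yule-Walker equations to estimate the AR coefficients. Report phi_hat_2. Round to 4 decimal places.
\hat\phi_{2} = 0.0140

The Yule-Walker equations for an AR(p) process read, in matrix form,
  Gamma_p phi = r_p,   with   (Gamma_p)_{ij} = gamma(|i - j|),
                       (r_p)_i = gamma(i),   i,j = 1..p.
Substitute the sample gammas (Toeplitz matrix and right-hand side of size 2):
  Gamma_p = [[1.3212, -0.6512], [-0.6512, 1.3212]]
  r_p     = [-0.6512, 0.335]
Written out:
  1.3212 phi_1 - 0.6512 phi_2 = -0.6512
  -0.6512 phi_1 + 1.3212 phi_2 = 0.335
Solve by Cramer's rule:
  det = gamma(0)^2 - gamma(1)^2 = (1.3212)^2 - (-0.6512)^2 = 1.74556944 - 0.42406144 = 1.321508
  phi_hat_1 = [gamma(1) gamma(0) - gamma(1) gamma(2)] / det = [(-0.6512)(1.3212) - (-0.6512)(0.335)] / 1.321508 = -0.64221344 / 1.321508 = -0.486
  phi_hat_2 = [gamma(0) gamma(2) - gamma(1)^2] / det = [(1.3212)(0.335) - (-0.6512)^2] / 1.321508 = 0.01854056 / 1.321508 = 0.014
So phi_hat = [-0.4860, 0.0140].
Therefore phi_hat_2 = 0.0140.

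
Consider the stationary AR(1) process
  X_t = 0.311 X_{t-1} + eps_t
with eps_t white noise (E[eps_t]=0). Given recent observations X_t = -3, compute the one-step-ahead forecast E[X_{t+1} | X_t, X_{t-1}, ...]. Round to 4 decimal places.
E[X_{t+1} \mid \mathcal F_t] = -0.9330

For an AR(p) model X_t = c + sum_i phi_i X_{t-i} + eps_t, the
one-step-ahead conditional mean is
  E[X_{t+1} | X_t, ...] = c + sum_i phi_i X_{t+1-i}.
Substitute known values:
  E[X_{t+1} | ...] = (0.311) * (-3)
                   = -0.9330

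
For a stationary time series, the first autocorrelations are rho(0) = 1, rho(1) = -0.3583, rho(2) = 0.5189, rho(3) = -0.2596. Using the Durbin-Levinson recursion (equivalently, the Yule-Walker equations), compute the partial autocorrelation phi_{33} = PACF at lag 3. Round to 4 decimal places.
\phi_{33} = 0.0051

The PACF at lag k is phi_{kk}, the last component of the solution
to the Yule-Walker system G_k phi = r_k where
  (G_k)_{ij} = rho(|i - j|), (r_k)_i = rho(i), i,j = 1..k.
Equivalently, Durbin-Levinson gives phi_{kk} iteratively:
  phi_{11} = rho(1)
  phi_{kk} = [rho(k) - sum_{j=1..k-1} phi_{k-1,j} rho(k-j)]
            / [1 - sum_{j=1..k-1} phi_{k-1,j} rho(j)],
  phi_{k,j} = phi_{k-1,j} - phi_{kk} phi_{k-1,k-j},  j = 1..k-1.
Step k = 1:
  phi_11 = rho(1) = -0.3583.
Step k = 2:
  phi_22 = [rho(2) - phi_11 rho(1)] / [1 - phi_11 rho(1)] = [0.5189 - (-0.3583)(-0.3583)] / [1 - (-0.3583)(-0.3583)]
         = 0.39052111 / 0.87162111 = 0.44804.
  Update: phi_21 = phi_11 - phi_22 phi_11 = -0.3583 - (0.44804)(-0.3583) = -0.197767.
Step k = 3:
  phi_33 = [rho(3) - phi_21 rho(2) - phi_22 rho(1)] / [1 - phi_21 rho(1) - phi_22 rho(2)]
    numerator   = -0.2596 - (-0.197767)(0.5189) - (0.44804)(-0.3583) = 0.00355416
    denominator = 1 - (-0.197767)(-0.3583) - (0.44804)(0.5189) = 0.69665204
  phi_33 = 0.00355416 / 0.69665204 = 0.0051.
Therefore phi_{33} = 0.0051.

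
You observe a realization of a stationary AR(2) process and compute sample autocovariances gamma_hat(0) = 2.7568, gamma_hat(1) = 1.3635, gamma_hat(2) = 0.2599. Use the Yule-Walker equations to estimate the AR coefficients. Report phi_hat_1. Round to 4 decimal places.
\hat\phi_{1} = 0.5930

The Yule-Walker equations for an AR(p) process read, in matrix form,
  Gamma_p phi = r_p,   with   (Gamma_p)_{ij} = gamma(|i - j|),
                       (r_p)_i = gamma(i),   i,j = 1..p.
Substitute the sample gammas (Toeplitz matrix and right-hand side of size 2):
  Gamma_p = [[2.7568, 1.3635], [1.3635, 2.7568]]
  r_p     = [1.3635, 0.2599]
Written out:
  2.7568 phi_1 + 1.3635 phi_2 = 1.3635
  1.3635 phi_1 + 2.7568 phi_2 = 0.2599
Solve by Cramer's rule:
  det = gamma(0)^2 - gamma(1)^2 = (2.7568)^2 - (1.3635)^2 = 7.59994624 - 1.85913225 = 5.74081399
  phi_hat_1 = [gamma(1) gamma(0) - gamma(1) gamma(2)] / det = [(1.3635)(2.7568) - (1.3635)(0.2599)] / 5.74081399 = 3.40452315 / 5.74081399 = 0.593
  phi_hat_2 = [gamma(0) gamma(2) - gamma(1)^2] / det = [(2.7568)(0.2599) - (1.3635)^2] / 5.74081399 = -1.14263993 / 5.74081399 = -0.199
So phi_hat = [0.5930, -0.1990].
Therefore phi_hat_1 = 0.5930.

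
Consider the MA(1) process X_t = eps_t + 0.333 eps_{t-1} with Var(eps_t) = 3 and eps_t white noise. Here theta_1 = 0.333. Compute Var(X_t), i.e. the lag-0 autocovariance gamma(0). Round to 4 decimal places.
\gamma(0) = 3.3327

For an MA(q) process X_t = eps_t + sum_i theta_i eps_{t-i} with
Var(eps_t) = sigma^2, the variance is
  gamma(0) = sigma^2 * (1 + sum_i theta_i^2).
  sum_i theta_i^2 = (0.333)^2 = 0.110889.
  gamma(0) = 3 * (1 + 0.110889) = 3 * 1.110889 = 3.332667, which rounds to 3.3327.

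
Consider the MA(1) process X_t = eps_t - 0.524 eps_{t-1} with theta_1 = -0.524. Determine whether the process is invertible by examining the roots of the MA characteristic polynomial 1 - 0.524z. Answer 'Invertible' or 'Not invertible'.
\text{Invertible}

The MA(q) characteristic polynomial is P(z) = 1 - 0.524z.
Invertibility requires all roots to lie outside the unit circle, i.e. |z| > 1 for every root.
This is linear in z: 1 + (-0.524) z = 0  =>  z = -1/(-0.524) = 1.908397,  |z| = 1.908397.
Moduli of all roots: 1.9084.
All moduli strictly greater than 1? Yes.
Verdict: Invertible.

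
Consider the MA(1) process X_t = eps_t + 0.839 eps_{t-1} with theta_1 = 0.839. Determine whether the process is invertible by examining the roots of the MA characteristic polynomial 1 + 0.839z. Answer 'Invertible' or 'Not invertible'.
\text{Invertible}

The MA(q) characteristic polynomial is P(z) = 1 + 0.839z.
Invertibility requires all roots to lie outside the unit circle, i.e. |z| > 1 for every root.
This is linear in z: 1 + (0.839) z = 0  =>  z = -1/(0.839) = -1.191895,  |z| = 1.191895.
Moduli of all roots: 1.1919.
All moduli strictly greater than 1? Yes.
Verdict: Invertible.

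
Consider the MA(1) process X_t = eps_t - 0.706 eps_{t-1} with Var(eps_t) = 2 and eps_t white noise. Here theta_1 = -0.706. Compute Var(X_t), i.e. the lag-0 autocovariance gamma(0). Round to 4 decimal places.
\gamma(0) = 2.9969

For an MA(q) process X_t = eps_t + sum_i theta_i eps_{t-i} with
Var(eps_t) = sigma^2, the variance is
  gamma(0) = sigma^2 * (1 + sum_i theta_i^2).
  sum_i theta_i^2 = (-0.706)^2 = 0.498436.
  gamma(0) = 2 * (1 + 0.498436) = 2 * 1.498436 = 2.996872, which rounds to 2.9969.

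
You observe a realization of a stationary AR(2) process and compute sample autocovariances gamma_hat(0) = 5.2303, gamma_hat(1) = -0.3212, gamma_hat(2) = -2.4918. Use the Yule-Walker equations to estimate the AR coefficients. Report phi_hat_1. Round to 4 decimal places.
\hat\phi_{1} = -0.0910

The Yule-Walker equations for an AR(p) process read, in matrix form,
  Gamma_p phi = r_p,   with   (Gamma_p)_{ij} = gamma(|i - j|),
                       (r_p)_i = gamma(i),   i,j = 1..p.
Substitute the sample gammas (Toeplitz matrix and right-hand side of size 2):
  Gamma_p = [[5.2303, -0.3212], [-0.3212, 5.2303]]
  r_p     = [-0.3212, -2.4918]
Written out:
  5.2303 phi_1 - 0.3212 phi_2 = -0.3212
  -0.3212 phi_1 + 5.2303 phi_2 = -2.4918
Solve by Cramer's rule:
  det = gamma(0)^2 - gamma(1)^2 = (5.2303)^2 - (-0.3212)^2 = 27.35603809 - 0.10316944 = 27.25286865
  phi_hat_1 = [gamma(1) gamma(0) - gamma(1) gamma(2)] / det = [(-0.3212)(5.2303) - (-0.3212)(-2.4918)] / 27.25286865 = -2.48033852 / 27.25286865 = -0.091
  phi_hat_2 = [gamma(0) gamma(2) - gamma(1)^2] / det = [(5.2303)(-2.4918) - (-0.3212)^2] / 27.25286865 = -13.13603098 / 27.25286865 = -0.482
So phi_hat = [-0.0910, -0.4820].
Therefore phi_hat_1 = -0.0910.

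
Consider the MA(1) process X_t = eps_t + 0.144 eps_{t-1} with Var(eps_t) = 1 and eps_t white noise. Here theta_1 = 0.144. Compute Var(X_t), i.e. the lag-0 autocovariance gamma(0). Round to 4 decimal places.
\gamma(0) = 1.0207

For an MA(q) process X_t = eps_t + sum_i theta_i eps_{t-i} with
Var(eps_t) = sigma^2, the variance is
  gamma(0) = sigma^2 * (1 + sum_i theta_i^2).
  sum_i theta_i^2 = (0.144)^2 = 0.020736.
  gamma(0) = 1 * (1 + 0.020736) = 1 * 1.020736 = 1.020736, which rounds to 1.0207.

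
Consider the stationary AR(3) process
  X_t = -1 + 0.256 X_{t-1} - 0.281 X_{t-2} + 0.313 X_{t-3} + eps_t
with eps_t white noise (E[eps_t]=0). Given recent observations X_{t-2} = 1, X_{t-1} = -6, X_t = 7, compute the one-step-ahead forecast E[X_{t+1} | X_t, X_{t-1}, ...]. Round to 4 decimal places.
E[X_{t+1} \mid \mathcal F_t] = 2.7910

For an AR(p) model X_t = c + sum_i phi_i X_{t-i} + eps_t, the
one-step-ahead conditional mean is
  E[X_{t+1} | X_t, ...] = c + sum_i phi_i X_{t+1-i}.
Substitute known values:
  E[X_{t+1} | ...] = -1 + (0.256) * (7) + (-0.281) * (-6) + (0.313) * (1)
                   = 2.7910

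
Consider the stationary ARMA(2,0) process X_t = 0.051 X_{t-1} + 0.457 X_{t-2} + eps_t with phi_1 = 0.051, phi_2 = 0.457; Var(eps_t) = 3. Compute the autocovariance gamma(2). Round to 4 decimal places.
\gamma(2) = 1.7667

Multiply the model equation by X_{t-k} and take expectations. With theta_0 = psi_0 = 1 and psi_j the MA(infinity) weights, this gives
  gamma(k) - sum_i phi_i gamma(k-i) = c_k,
  c_k = sigma^2 * sum_{j=k..q} theta_j psi_{j-k}   (c_k = 0 for k > q),
using gamma(-m) = gamma(m).
Pure AR (q = 0): c_0 = sigma^2 = 3, c_k = 0 for k >= 1.
Equations for k = 0, 1, 2 (AR order 2, c_2 = 0):
  (E0) gamma(0) = phi_1 gamma(1) + phi_2 gamma(2) + c_0
  (E1) gamma(1) = phi_1 gamma(0) + phi_2 gamma(1) + c_1
  (E2) gamma(2) = phi_1 gamma(1) + phi_2 gamma(0)
From (E1): gamma(1) = A gamma(0) + B with
  A = phi_1 / (1 - phi_2) = 0.051 / 0.543 = 0.093923,   B = c_1 / (1 - phi_2) = 0 / 0.543 = 0.
Insert (E2) into (E0): gamma(0) (1 - phi_2^2) = phi_1 (1 + phi_2) gamma(1) + c_0.
  phi_1 (1 + phi_2) = (0.051)(1.457) = 0.074307,   1 - phi_2^2 = 0.791151.
Replace gamma(1) by A gamma(0) + B and collect gamma(0):
  gamma(0) [0.791151 - (0.074307)(0.093923)] = c_0 = 3
  gamma(0) * 0.784172 = 3
  gamma(0) = 3 / 0.784172 = 3.825692.
  gamma(1) = A gamma(0) = (0.093923)(3.825692) = 0.359319.
  gamma(2) = phi_1 gamma(1) + phi_2 gamma(0) = (0.051)(0.359319) + (0.457)(3.825692) = 1.766666.
Therefore gamma(2) = 1.7667 (to 4 decimal places).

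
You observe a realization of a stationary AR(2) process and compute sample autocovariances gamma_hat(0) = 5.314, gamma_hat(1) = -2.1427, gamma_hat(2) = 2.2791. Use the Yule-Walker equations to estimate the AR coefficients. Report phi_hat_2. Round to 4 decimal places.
\hat\phi_{2} = 0.3180

The Yule-Walker equations for an AR(p) process read, in matrix form,
  Gamma_p phi = r_p,   with   (Gamma_p)_{ij} = gamma(|i - j|),
                       (r_p)_i = gamma(i),   i,j = 1..p.
Substitute the sample gammas (Toeplitz matrix and right-hand side of size 2):
  Gamma_p = [[5.314, -2.1427], [-2.1427, 5.314]]
  r_p     = [-2.1427, 2.2791]
Written out:
  5.314 phi_1 - 2.1427 phi_2 = -2.1427
  -2.1427 phi_1 + 5.314 phi_2 = 2.2791
Solve by Cramer's rule:
  det = gamma(0)^2 - gamma(1)^2 = (5.314)^2 - (-2.1427)^2 = 28.238596 - 4.59116329 = 23.64743271
  phi_hat_1 = [gamma(1) gamma(0) - gamma(1) gamma(2)] / det = [(-2.1427)(5.314) - (-2.1427)(2.2791)] / 23.64743271 = -6.50288023 / 23.64743271 = -0.275
  phi_hat_2 = [gamma(0) gamma(2) - gamma(1)^2] / det = [(5.314)(2.2791) - (-2.1427)^2] / 23.64743271 = 7.51997411 / 23.64743271 = 0.318
So phi_hat = [-0.2750, 0.3180].
Therefore phi_hat_2 = 0.3180.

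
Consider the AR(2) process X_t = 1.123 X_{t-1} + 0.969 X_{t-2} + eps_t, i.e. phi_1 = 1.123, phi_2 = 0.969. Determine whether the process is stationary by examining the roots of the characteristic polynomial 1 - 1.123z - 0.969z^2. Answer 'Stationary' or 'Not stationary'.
\text{Not stationary}

The AR(p) characteristic polynomial is P(z) = 1 - 1.123z - 0.969z^2.
Stationarity requires all roots to lie outside the unit circle, i.e. |z| > 1 for every root.
Set 1 + (-1.123) z + (-0.969) z^2 = 0, i.e. a z^2 + b z + c = 0 with a = -0.969, b = -1.123, c = 1.
Discriminant D = b^2 - 4ac = (-1.123)^2 - 4*(-0.969)*1 = 1.261129 - (-3.876) = 5.137129.
D >= 0, so the roots are real: z = (-b +/- sqrt(D)) / (2a) = (1.123 +/- 2.266524) / (-1.938).
  z_1 = (1.123 + 2.266524) / (-1.938) = -1.749,   |z_1| = 1.749.
  z_2 = (1.123 - 2.266524) / (-1.938) = 0.5901,   |z_2| = 0.5901.
Moduli of all roots: 1.7490, 0.5901.
All moduli strictly greater than 1? No.
Verdict: Not stationary.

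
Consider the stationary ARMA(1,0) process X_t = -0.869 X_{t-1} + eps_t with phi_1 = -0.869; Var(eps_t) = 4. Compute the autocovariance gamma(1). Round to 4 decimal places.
\gamma(1) = -14.1971

Multiply the model equation by X_{t-k} and take expectations. With theta_0 = psi_0 = 1 and psi_j the MA(infinity) weights, this gives
  gamma(k) - sum_i phi_i gamma(k-i) = c_k,
  c_k = sigma^2 * sum_{j=k..q} theta_j psi_{j-k}   (c_k = 0 for k > q),
using gamma(-m) = gamma(m).
Pure AR (q = 0): c_0 = sigma^2 = 4, c_k = 0 for k >= 1.
Equations for k = 0 and k = 1 (AR order 1):
  gamma(0) = phi_1 gamma(1) + c_0
  gamma(1) = phi_1 gamma(0) + c_1
Substituting the second into the first: gamma(0) (1 - phi_1^2) = c_0 + phi_1 c_1, so
  gamma(0) = c_0 / (1 - phi_1^2) = 4 / (1 - (-0.869)^2) = 4 / 0.244839 = 16.337267.
  gamma(1) = phi_1 gamma(0) = (-0.869)(16.337267) = -14.197085.
Therefore gamma(1) = -14.1971 (to 4 decimal places).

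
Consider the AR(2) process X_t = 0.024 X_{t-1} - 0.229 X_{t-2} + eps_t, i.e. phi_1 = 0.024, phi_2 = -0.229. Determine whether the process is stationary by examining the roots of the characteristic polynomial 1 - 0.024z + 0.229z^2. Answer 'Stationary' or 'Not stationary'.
\text{Stationary}

The AR(p) characteristic polynomial is P(z) = 1 - 0.024z + 0.229z^2.
Stationarity requires all roots to lie outside the unit circle, i.e. |z| > 1 for every root.
Set 1 + (-0.024) z + (0.229) z^2 = 0, i.e. a z^2 + b z + c = 0 with a = 0.229, b = -0.024, c = 1.
Discriminant D = b^2 - 4ac = (-0.024)^2 - 4*(0.229)*1 = 0.000576 - (0.916) = -0.915424.
D < 0, so the roots are the complex-conjugate pair z = (-b +/- i sqrt(-D)) / (2a) = 0.0524 +/- 2.089i.
For a conjugate pair |z|^2 = z * conj(z) = (product of roots) = c/a = 1/(0.229) = 4.366812, so |z| = sqrt(4.366812) = 2.0897 for both roots.
Moduli of all roots: 2.0897, 2.0897.
All moduli strictly greater than 1? Yes.
Verdict: Stationary.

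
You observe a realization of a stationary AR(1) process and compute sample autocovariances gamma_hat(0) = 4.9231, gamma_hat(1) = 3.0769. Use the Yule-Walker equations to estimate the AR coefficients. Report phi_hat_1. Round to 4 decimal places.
\hat\phi_{1} = 0.6250

The Yule-Walker equations for an AR(p) process read, in matrix form,
  Gamma_p phi = r_p,   with   (Gamma_p)_{ij} = gamma(|i - j|),
                       (r_p)_i = gamma(i),   i,j = 1..p.
Substitute the sample gammas (Toeplitz matrix and right-hand side of size 1):
  Gamma_p = [[4.9231]]
  r_p     = [3.0769]
With p = 1 this is the single equation gamma(0) phi_1 = gamma(1):
  phi_hat_1 = gamma(1) / gamma(0) = 3.0769 / 4.9231 = 0.6250.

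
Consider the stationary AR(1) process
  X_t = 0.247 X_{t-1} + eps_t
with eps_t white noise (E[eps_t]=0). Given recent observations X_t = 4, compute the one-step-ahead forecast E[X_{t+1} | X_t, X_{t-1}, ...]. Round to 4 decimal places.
E[X_{t+1} \mid \mathcal F_t] = 0.9880

For an AR(p) model X_t = c + sum_i phi_i X_{t-i} + eps_t, the
one-step-ahead conditional mean is
  E[X_{t+1} | X_t, ...] = c + sum_i phi_i X_{t+1-i}.
Substitute known values:
  E[X_{t+1} | ...] = (0.247) * (4)
                   = 0.9880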